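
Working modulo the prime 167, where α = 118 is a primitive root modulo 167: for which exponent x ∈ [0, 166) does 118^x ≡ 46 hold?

117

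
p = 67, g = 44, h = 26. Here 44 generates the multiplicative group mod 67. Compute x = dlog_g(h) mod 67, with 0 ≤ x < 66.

Baby-step giant-step with m = ceil(sqrt(66)) = 9.
Baby table (44^j mod 67 for j=0..8):
  0:1  1:44  2:60  3:27  4:49  5:12  6:59  7:50
  8:56
Giant step factor: 44^(-9) ≡ 58 (mod 67).
Scan 26·58^i mod 67 for i = 0, 1, …:
  i=0: 26   i=1: 34   i=2: 29   i=3: 7
  i=4: 4   i=5: 31   i=6: 56
Match at i=6, j=8: x = 6·9 + 8 = 62.

62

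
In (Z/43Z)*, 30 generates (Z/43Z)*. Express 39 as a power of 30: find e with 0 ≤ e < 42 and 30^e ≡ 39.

Successive powers of 30 modulo 43:
  30^0=1  30^1=30  30^2=40  30^3=39
So 30^3 ≡ 39 (mod 43), giving e = 3.

3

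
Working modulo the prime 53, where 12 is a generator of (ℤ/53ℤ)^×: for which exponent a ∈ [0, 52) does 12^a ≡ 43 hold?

Baby-step giant-step with m = ceil(sqrt(52)) = 8.
Baby table (12^j mod 53 for j=0..7):
  0:1  1:12  2:38  3:32  4:13  5:50  6:17  7:45
Giant step factor: 12^(-8) ≡ 16 (mod 53).
Scan 43·16^i mod 53 for i = 0, 1, …:
  i=0: 43   i=1: 52   i=2: 37   i=3: 9
  i=4: 38
Match at i=4, j=2: a = 4·8 + 2 = 34.

34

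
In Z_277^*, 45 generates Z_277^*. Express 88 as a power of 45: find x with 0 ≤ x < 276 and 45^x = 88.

152

Baby-step giant-step with m = ceil(sqrt(276)) = 17.
Baby table (45^j mod 277 for j=0..16):
  0:1  1:45  2:86  3:269  4:194  5:143  6:64  7:110
  8:241  9:42  10:228  11:11  12:218  13:115  14:189  15:195
  16:188
Giant step factor: 45^(-17) ≡ 253 (mod 277).
Scan 88·253^i mod 277 for i = 0, 1, …:
  i=0: 88   i=1: 104   i=2: 274   i=3: 72
  i=4: 211   i=5: 199   i=6: 210   i=7: 223
  i=8: 188
Match at i=8, j=16: x = 8·17 + 16 = 152.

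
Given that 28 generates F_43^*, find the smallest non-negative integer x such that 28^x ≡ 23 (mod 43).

20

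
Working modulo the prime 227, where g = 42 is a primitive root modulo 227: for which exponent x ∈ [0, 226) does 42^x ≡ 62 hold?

200

Baby-step giant-step with m = ceil(sqrt(226)) = 16.
Baby table (42^j mod 227 for j=0..15):
  0:1  1:42  2:175  3:86  4:207  5:68  6:132  7:96
  8:173  9:2  10:84  11:123  12:172  13:187  14:136  15:37
Giant step factor: 42^(-16) ≡ 214 (mod 227).
Scan 62·214^i mod 227 for i = 0, 1, …:
  i=0: 62   i=1: 102   i=2: 36   i=3: 213
  i=4: 182   i=5: 131   i=6: 113   i=7: 120
  i=8: 29   i=9: 77   i=10: 134   i=11: 74
  i=12: 173
Match at i=12, j=8: x = 12·16 + 8 = 200.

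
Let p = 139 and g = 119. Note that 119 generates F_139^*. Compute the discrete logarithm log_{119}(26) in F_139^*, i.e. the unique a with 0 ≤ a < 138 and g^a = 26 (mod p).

47

Baby-step giant-step with m = ceil(sqrt(138)) = 12.
Baby table (119^j mod 139 for j=0..11):
  0:1  1:119  2:122  3:62  4:11  5:58  6:91  7:126
  8:121  9:82  10:28  11:135
Giant step factor: 119^(-12) ≡ 106 (mod 139).
Scan 26·106^i mod 139 for i = 0, 1, …:
  i=0: 26   i=1: 115   i=2: 97   i=3: 135
Match at i=3, j=11: a = 3·12 + 11 = 47.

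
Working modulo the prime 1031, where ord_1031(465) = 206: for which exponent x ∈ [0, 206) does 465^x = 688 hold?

8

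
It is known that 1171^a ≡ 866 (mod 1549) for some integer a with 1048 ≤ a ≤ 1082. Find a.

1072

Compute 1171^1048 mod 1549 = 872, then multiply by 1171 repeatedly:
  1171^1048=872  1171^1049=321  1171^1050=1033  1171^1051=1423  1171^1052=1158
  1171^1053=643  1171^1054=139  1171^1055=124  1171^1056=1147  1171^1057=154
  1171^1058=650  1171^1059=591  1171^1060=1207  1171^1061=709  1171^1062=1524
  1171^1063=156  1171^1064=1443  1171^1065=1343  1171^1066=418  1171^1067=1543
  1171^1068=719  1171^1069=842  1171^1070=818  1171^1071=596  1171^1072=866
Found 866 at exponent 1072.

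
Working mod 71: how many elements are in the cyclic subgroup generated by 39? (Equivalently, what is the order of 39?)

The order of 39 must divide p − 1 = 70 = 2 · 5 · 7.
Divisors: 1, 2, 5, 7, 10, 14, 35, 70.
Check each in increasing order: 39^1 ≡ 39;  39^2 ≡ 30;  39^5 ≡ 26;  39^7 ≡ 70;  39^10 ≡ 37;  39^14 ≡ 1.
Smallest exponent giving 1 is 14.

14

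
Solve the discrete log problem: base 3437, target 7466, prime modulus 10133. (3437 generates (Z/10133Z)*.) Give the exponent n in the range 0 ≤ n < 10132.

2567

Baby-step giant-step with m = ceil(sqrt(10132)) = 101.
Baby table (3437^j mod 10133 for j=0..100):
  0:1  1:3437  2:8024  3:6595  4:9627  5:3754  6:3189  7:6820
  8:2711  9:5480  10:7646  11:4433  12:6322  13:3562  14:1930  15:6428
  16:3096  17:1302  18:6321  19:125  20:4039  21:9966  22:3602  23:7681
  24:3132  25:3438  26:1328  27:4486  28:6089  29:3248  30:6943  31:10009
  32:9531  33:8191  34:2993  35:1946  36:622  37:9884  38:5492  39:8358
  40:9524  41:4398  42:7623  43:6446  44:4164  45:3872  46:3435  47:1150
  48:680  49:6570  50:4766  51:5814  52:442  53:9337  54:58  55:6819
  56:9407  57:7589  58:1051  59:4939  60:2568  61:373  62:5243  63:3717
  64:7749  65:3789  66:1888  67:3936  68:477  69:8036  70:7307  71:4585
  72:1830  73:7250  74:1203  75:447  76:6256  77:9779  78:9395  79:6877
  80:6093  81:6863  82:8640  83:5990  84:7507  85:2941  86:5616  87:8960
  88:1333  89:1405  90:5677  91:5824  92:4413  93:8513  94:5210  95:1759
  96:6415  97:9080  98:8453  99:1650  100:6703
Giant step factor: 3437^(-101) ≡ 1231 (mod 10133).
Scan 7466·1231^i mod 10133 for i = 0, 1, …:
  i=0: 7466   i=1: 15   i=2: 8332   i=3: 2096
  i=4: 6394   i=5: 7806   i=6: 3102   i=7: 8554
  i=8: 1787   i=9: 936     …   i=24: 426
  i=25: 7623
Match at i=25, j=42: n = 25·101 + 42 = 2567.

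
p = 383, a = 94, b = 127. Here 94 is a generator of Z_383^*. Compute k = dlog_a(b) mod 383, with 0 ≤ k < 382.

263

Baby-step giant-step with m = ceil(sqrt(382)) = 20.
Baby table (94^j mod 383 for j=0..19):
  0:1  1:94  2:27  3:240  4:346  5:352  6:150  7:312
  8:220  9:381  10:195  11:329  12:286  13:74  14:62  15:83
  16:142  17:326  18:4  19:376
Giant step factor: 94^(-20) ≡ 344 (mod 383).
Scan 127·344^i mod 383 for i = 0, 1, …:
  i=0: 127   i=1: 26   i=2: 135   i=3: 97
  i=4: 47   i=5: 82   i=6: 249   i=7: 247
  i=8: 325   i=9: 347   i=10: 255   i=11: 13
  i=12: 259   i=13: 240
Match at i=13, j=3: k = 13·20 + 3 = 263.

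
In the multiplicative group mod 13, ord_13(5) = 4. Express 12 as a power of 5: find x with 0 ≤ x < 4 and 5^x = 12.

Successive powers of 5 modulo 13:
  5^0=1  5^1=5  5^2=12
So 5^2 ≡ 12 (mod 13), giving x = 2.

2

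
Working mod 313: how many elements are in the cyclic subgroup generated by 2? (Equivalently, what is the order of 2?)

The order of 2 must divide p − 1 = 312 = 2^3 · 3 · 13.
Divisors: 1, 2, 3, 4, 6, 8, 12, 13, 24, 26, 39, 52, 78, 104, 156, 312.
Check each in increasing order: 2^1 ≡ 2;  2^2 ≡ 4;  2^3 ≡ 8;  2^4 ≡ 16;  2^6 ≡ 64;  2^8 ≡ 256;  2^12 ≡ 27;  2^13 ≡ 54;  2^24 ≡ 103;  2^26 ≡ 99;  2^39 ≡ 25;  2^52 ≡ 98;  2^78 ≡ 312;  2^104 ≡ 214;  2^156 ≡ 1.
Smallest exponent giving 1 is 156.

156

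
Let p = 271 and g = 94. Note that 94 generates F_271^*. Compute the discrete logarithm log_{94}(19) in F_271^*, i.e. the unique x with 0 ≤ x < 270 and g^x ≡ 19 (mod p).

Successive powers of 94 modulo 271:
  94^0=1  94^1=94  94^2=164  94^3=240  94^4=67  94^5=65
  94^6=148  94^7=91  94^8=153  94^9=19
So 94^9 ≡ 19 (mod 271), giving x = 9.

9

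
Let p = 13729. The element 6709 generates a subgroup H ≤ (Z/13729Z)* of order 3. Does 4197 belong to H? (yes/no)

4197 ∈ ⟨6709⟩ iff 4197^3 ≡ 1 (mod 13729), since |⟨6709⟩| = 3.
4197^3 mod 13729 = 6357.
Since 6357 ≠ 1, 4197 does not lie in the subgroup.

no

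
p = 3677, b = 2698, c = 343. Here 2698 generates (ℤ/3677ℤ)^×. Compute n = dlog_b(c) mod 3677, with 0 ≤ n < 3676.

Baby-step giant-step with m = ceil(sqrt(3676)) = 61.
Baby table (2698^j mod 3677 for j=0..60):
  0:1  1:2698  2:2421  3:1506  4:103  5:2119  6:3004  7:684
  8:3255  9:1314  10:544  11:589  12:658  13:2970  14:877  15:1835
  16:1588  17:719  18:2083  19:1478  20:1776  21:517  22:1283  23:1477
  24:2755  25:1773  26:3454  27:1374  28:636  29:2446  30:2770  31:1796
  32:2999  33:1902  34:2181  35:1138  36:29  37:1025  38:346  39:3227
  40:2987  41:2619  42:2545  43:1451  44:2470  45:1336  46:1068  47:2373
  48:697  49:1559  50:3371  51:1737  52:1928  53:2466  54:1575  55:2415
  56:26  57:285  58:437  59:2386  60:2678
Giant step factor: 2698^(-61) ≡ 1085 (mod 3677).
Scan 343·1085^i mod 3677 for i = 0, 1, …:
  i=0: 343   i=1: 778   i=2: 2097   i=3: 2859
  i=4: 2304   i=5: 3157   i=6: 2058   i=7: 991
  i=8: 1551   i=9: 2446
Match at i=9, j=29: n = 9·61 + 29 = 578.

578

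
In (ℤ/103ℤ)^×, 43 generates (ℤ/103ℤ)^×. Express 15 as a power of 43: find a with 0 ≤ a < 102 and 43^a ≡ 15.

80

Baby-step giant-step with m = ceil(sqrt(102)) = 11.
Baby table (43^j mod 103 for j=0..10):
  0:1  1:43  2:98  3:94  4:25  5:45  6:81  7:84
  8:7  9:95  10:68
Giant step factor: 43^(-11) ≡ 85 (mod 103).
Scan 15·85^i mod 103 for i = 0, 1, …:
  i=0: 15   i=1: 39   i=2: 19   i=3: 70
  i=4: 79   i=5: 20   i=6: 52   i=7: 94
Match at i=7, j=3: a = 7·11 + 3 = 80.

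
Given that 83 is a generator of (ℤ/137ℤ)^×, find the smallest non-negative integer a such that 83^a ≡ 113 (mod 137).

107

Baby-step giant-step with m = ceil(sqrt(136)) = 12.
Baby table (83^j mod 137 for j=0..11):
  0:1  1:83  2:39  3:86  4:14  5:66  6:135  7:108
  8:59  9:102  10:109  11:5
Giant step factor: 83^(-12) ≡ 103 (mod 137).
Scan 113·103^i mod 137 for i = 0, 1, …:
  i=0: 113   i=1: 131   i=2: 67   i=3: 51
  i=4: 47   i=5: 46   i=6: 80   i=7: 20
  i=8: 5
Match at i=8, j=11: a = 8·12 + 11 = 107.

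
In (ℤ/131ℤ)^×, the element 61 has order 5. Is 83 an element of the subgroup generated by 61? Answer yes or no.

no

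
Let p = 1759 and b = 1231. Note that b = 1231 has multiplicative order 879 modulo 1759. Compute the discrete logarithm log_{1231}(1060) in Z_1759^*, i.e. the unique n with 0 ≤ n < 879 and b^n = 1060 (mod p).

778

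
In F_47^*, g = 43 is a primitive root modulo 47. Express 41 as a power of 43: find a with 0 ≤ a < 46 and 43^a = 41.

33

Baby-step giant-step with m = ceil(sqrt(46)) = 7.
Baby table (43^j mod 47 for j=0..6):
  0:1  1:43  2:16  3:30  4:21  5:10  6:7
Giant step factor: 43^(-7) ≡ 5 (mod 47).
Scan 41·5^i mod 47 for i = 0, 1, …:
  i=0: 41   i=1: 17   i=2: 38   i=3: 2
  i=4: 10
Match at i=4, j=5: a = 4·7 + 5 = 33.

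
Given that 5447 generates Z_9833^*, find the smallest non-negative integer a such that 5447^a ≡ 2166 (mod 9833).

507

Baby-step giant-step with m = ceil(sqrt(9832)) = 100.
Baby table (5447^j mod 9833 for j=0..99):
  0:1  1:5447  2:3648  3:7996  4:3855  5:4730  6:1850  7:7958
  8:3362  9:3768  10:2825  11:8963  12:616  13:2299  14:5244  15:9036
  16:4927  17:3112  18:8805  19:5294  20:6062  21:500  22:9592  23:4895
  24:5802  25:232  26:5080  27:698  28:6468  29:9390  30:5897  31:6381
  32:7485  33:3177  34:8872  35:6422  36:4653  37:5250  38:2386  39:7149
  40:1923  41:2436  42:4175  43:7329  44:8916  45:265  46:7837  47:3086
  48:4845  49:8776  50:4659  51:8433  52:4608  53:5960  54:5387  55:1317
  56:5442  57:5912  58:9422  59:3207  60:5121  61:7699  62:8541  63:2904
  64:6624  65:3651  66:4671  67:4966  68:9052  69:3582  70:2482  71:8912
  72:7976  73:3078  74:601  75:9091  76:9522  77:7092  78:6100  79:993
  80:721  81:3920  82:4797  83:2978  84:6549  85:8112  86:6395  87:5079
  88:5084  89:2820  90:1394  91:2042  92:1651  93:5635  94:5052  95:5510
  96:2654  97:1828  98:6120  99:1770
Giant step factor: 5447^(-100) ≡ 8724 (mod 9833).
Scan 2166·8724^i mod 9833 for i = 0, 1, …:
  i=0: 2166   i=1: 6991   i=2: 5218   i=3: 4875
  i=4: 1775   i=5: 7958
Match at i=5, j=7: a = 5·100 + 7 = 507.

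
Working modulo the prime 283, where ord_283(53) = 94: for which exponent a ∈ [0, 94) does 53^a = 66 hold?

Baby-step giant-step with m = ceil(sqrt(94)) = 10.
Baby table (53^j mod 283 for j=0..9):
  0:1  1:53  2:262  3:19  4:158  5:167  6:78  7:172
  8:60  9:67
Giant step factor: 53^(-10) ≡ 42 (mod 283).
Scan 66·42^i mod 283 for i = 0, 1, …:
  i=0: 66   i=1: 225   i=2: 111   i=3: 134
  i=4: 251   i=5: 71   i=6: 152   i=7: 158
Match at i=7, j=4: a = 7·10 + 4 = 74.

74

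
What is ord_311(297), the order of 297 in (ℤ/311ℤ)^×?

The order of 297 must divide p − 1 = 310 = 2 · 5 · 31.
Divisors: 1, 2, 5, 10, 31, 62, 155, 310.
Check each in increasing order: 297^1 ≡ 297;  297^2 ≡ 196;  297^5 ≡ 206;  297^10 ≡ 140;  297^31 ≡ 275;  297^62 ≡ 52;  297^155 ≡ 310;  297^310 ≡ 1.
Smallest exponent giving 1 is 310.

310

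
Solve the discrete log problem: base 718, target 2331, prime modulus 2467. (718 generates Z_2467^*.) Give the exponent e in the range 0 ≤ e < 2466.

Baby-step giant-step with m = ceil(sqrt(2466)) = 50.
Baby table (718^j mod 2467 for j=0..49):
  0:1  1:718  2:2388  3:19  4:1307  5:966  6:361  7:163
  8:1085  9:1925  10:630  11:879  12:2037  13:2102  14:1899  15:1698
  16:466  17:1543  18:191  19:1453  20:2180  21:1162  22:470  23:1948
  24:2342  25:1529  26:7  27:92  28:1914  29:133  30:1748  31:1828
  32:60  33:1141  34:194  35:1140  36:1943  37:1219  38:1924  39:2379
  40:958  41:2018  42:795  43:933  44:1337  45:303  46:458  47:733
  48:823  49:1301
Giant step factor: 718^(-50) ≡ 2264 (mod 2467).
Scan 2331·2264^i mod 2467 for i = 0, 1, …:
  i=0: 2331   i=1: 471   i=2: 600   i=3: 1550
  i=4: 1126   i=5: 853   i=6: 1998   i=7: 1461
  i=8: 1924
Match at i=8, j=38: e = 8·50 + 38 = 438.

438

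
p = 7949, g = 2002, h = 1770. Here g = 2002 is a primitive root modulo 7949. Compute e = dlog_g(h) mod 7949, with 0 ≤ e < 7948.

5203

Baby-step giant-step with m = ceil(sqrt(7948)) = 90.
Baby table (2002^j mod 7949 for j=0..89):
  0:1  1:2002  2:1708  3:1346  4:7930  5:1707  6:7293  7:6222
  8:361  9:7312  10:4515  11:1017  12:1090  13:4154  14:1654  15:4524
  16:3137  17:564  18:370  19:1483  20:3989  21:5182  22:919  23:3619
  24:3699  25:4879  26:6386  27:2780  28:1260  29:2687  30:5850  31:2823
  32:7856  33:4590  34:136  35:2006  36:1767  37:229  38:5365  39:1631
  40:6172  41:3598  42:1402  43:807  44:1967  45:3179  46:5158  47:565
  48:2372  49:3191  50:5335  51:5163  52:2626  53:2963  54:1972  55:5240
  56:5749  57:7295  58:2277  59:3777  60:2055  61:4477  62:4431  63:7727
  64:700  65:2376  66:3250  67:4218  68:2598  69:2550  70:1842  71:7297
  72:6281  73:7193  74:4747  75:4439  76:7845  77:6415  78:5195  79:3098
  80:1976  81:5299  82:4632  83:4730  84:2201  85:2656  86:7380  87:5518
  88:5875  89:5179
Giant step factor: 2002^(-90) ≡ 886 (mod 7949).
Scan 1770·886^i mod 7949 for i = 0, 1, …:
  i=0: 1770   i=1: 2267   i=2: 5414   i=3: 3557
  i=4: 3698   i=5: 1440   i=6: 4000   i=7: 6695
  i=8: 1816   i=9: 3278     …   i=56: 6405
  i=57: 7193
Match at i=57, j=73: e = 57·90 + 73 = 5203.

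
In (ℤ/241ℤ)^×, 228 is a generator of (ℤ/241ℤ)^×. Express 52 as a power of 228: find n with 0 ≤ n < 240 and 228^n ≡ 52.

221

Baby-step giant-step with m = ceil(sqrt(240)) = 16.
Baby table (228^j mod 241 for j=0..15):
  0:1  1:228  2:169  3:213  4:123  5:88  6:61  7:171
  8:187  9:220  10:32  11:66  12:106  13:68  14:80  15:165
Giant step factor: 228^(-16) ≡ 231 (mod 241).
Scan 52·231^i mod 241 for i = 0, 1, …:
  i=0: 52   i=1: 203   i=2: 139   i=3: 56
  i=4: 163   i=5: 57   i=6: 153   i=7: 157
  i=8: 117   i=9: 35   i=10: 132   i=11: 126
  i=12: 186   i=13: 68
Match at i=13, j=13: n = 13·16 + 13 = 221.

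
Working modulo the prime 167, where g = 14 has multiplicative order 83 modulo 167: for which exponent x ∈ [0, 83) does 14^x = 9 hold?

18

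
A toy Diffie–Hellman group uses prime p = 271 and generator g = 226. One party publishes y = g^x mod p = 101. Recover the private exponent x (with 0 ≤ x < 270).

Baby-step giant-step with m = ceil(sqrt(270)) = 17.
Baby table (226^j mod 271 for j=0..16):
  0:1  1:226  2:128  3:202  4:124  5:111  6:154  7:116
  8:200  9:214  10:126  11:21  12:139  13:249  14:177  15:165
  16:163
Giant step factor: 226^(-17) ≡ 15 (mod 271).
Scan 101·15^i mod 271 for i = 0, 1, …:
  i=0: 101   i=1: 160   i=2: 232   i=3: 228
  i=4: 168   i=5: 81   i=6: 131   i=7: 68
  i=8: 207   i=9: 124
Match at i=9, j=4: x = 9·17 + 4 = 157.

157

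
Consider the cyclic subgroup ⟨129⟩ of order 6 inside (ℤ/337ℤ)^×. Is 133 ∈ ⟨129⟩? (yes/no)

133 ∈ ⟨129⟩ iff 133^6 ≡ 1 (mod 337), since |⟨129⟩| = 6.
133^6 mod 337 = 252.
Since 252 ≠ 1, 133 does not lie in the subgroup.

no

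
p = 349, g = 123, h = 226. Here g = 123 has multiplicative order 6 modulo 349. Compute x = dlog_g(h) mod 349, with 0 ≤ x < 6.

Successive powers of 123 modulo 349:
  123^0=1  123^1=123  123^2=122  123^3=348  123^4=226
So 123^4 ≡ 226 (mod 349), giving x = 4.

4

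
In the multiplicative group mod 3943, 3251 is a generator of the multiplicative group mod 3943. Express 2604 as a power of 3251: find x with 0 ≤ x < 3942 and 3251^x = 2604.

534

Baby-step giant-step with m = ceil(sqrt(3942)) = 63.
Baby table (3251^j mod 3943 for j=0..62):
  0:1  1:3251  2:1761  3:3718  4:1923  5:2018  6:3309  7:1055
  8:3338  9:702  10:3148  11:2063  12:3713  13:1440  14:1099  15:491
  16:3269  17:1134  18:3872  19:1816  20:1145  21:203  22:1472  23:2613
  24:1641  25:12  26:3525  27:1417  28:1243  29:3361  30:558  31:278
  32:831  33:626  34:538  35:2289  36:1098  37:1183  38:1508  39:1359
  40:1949  41:3741  42:1779  43:3091  44:2077  45:1911  46:2436  47:1892
  48:3755  49:3920  50:144  51:2870  52:1232  53:3087  54:902  55:2753
  56:3336  57:2086  58:3569  59:2513  60:3810  61:1347  62:2367
Giant step factor: 3251^(-63) ≡ 1264 (mod 3943).
Scan 2604·1264^i mod 3943 for i = 0, 1, …:
  i=0: 2604   i=1: 2994   i=2: 3079   i=3: 115
  i=4: 3412   i=5: 3069   i=6: 3247   i=7: 3488
  i=8: 558
Match at i=8, j=30: x = 8·63 + 30 = 534.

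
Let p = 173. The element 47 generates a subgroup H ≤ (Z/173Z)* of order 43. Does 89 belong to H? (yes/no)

89 ∈ ⟨47⟩ iff 89^43 ≡ 1 (mod 173), since |⟨47⟩| = 43.
89^43 mod 173 = 172.
Since 172 ≠ 1, 89 does not lie in the subgroup.

no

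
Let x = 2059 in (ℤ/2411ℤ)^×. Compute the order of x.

1205

The order of 2059 must divide p − 1 = 2410 = 2 · 5 · 241.
Divisors: 1, 2, 5, 10, 241, 482, 1205, 2410.
Check each in increasing order: 2059^1 ≡ 2059;  2059^2 ≡ 943;  2059^5 ≡ 2071;  2059^10 ≡ 2283;  2059^241 ≡ 214;  2059^482 ≡ 2398;  2059^1205 ≡ 1.
Smallest exponent giving 1 is 1205.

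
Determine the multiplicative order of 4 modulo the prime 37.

18

The order of 4 must divide p − 1 = 36 = 2^2 · 3^2.
Divisors: 1, 2, 3, 4, 6, 9, 12, 18, 36.
Check each in increasing order: 4^1 ≡ 4;  4^2 ≡ 16;  4^3 ≡ 27;  4^4 ≡ 34;  4^6 ≡ 26;  4^9 ≡ 36;  4^12 ≡ 10;  4^18 ≡ 1.
Smallest exponent giving 1 is 18.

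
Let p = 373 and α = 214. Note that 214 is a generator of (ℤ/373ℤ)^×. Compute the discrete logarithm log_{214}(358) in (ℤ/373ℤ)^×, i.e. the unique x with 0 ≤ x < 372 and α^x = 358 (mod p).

205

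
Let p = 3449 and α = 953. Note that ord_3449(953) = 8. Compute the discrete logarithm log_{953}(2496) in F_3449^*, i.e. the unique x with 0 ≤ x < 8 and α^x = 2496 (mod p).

5

Successive powers of 953 modulo 3449:
  953^0=1  953^1=953  953^2=1122  953^3=76  953^4=3448  953^5=2496
So 953^5 ≡ 2496 (mod 3449), giving x = 5.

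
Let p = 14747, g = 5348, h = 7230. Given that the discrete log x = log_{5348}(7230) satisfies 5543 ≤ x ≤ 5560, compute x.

5553

Compute 5348^5543 mod 14747 = 9267, then multiply by 5348 repeatedly:
  5348^5543=9267  5348^5544=9996  5348^5545=733  5348^5546=12129  5348^5547=8586
  5348^5548=10517  5348^5549=14605  5348^5550=7428  5348^5551=11273  5348^5552=2268
  5348^5553=7230
Found 7230 at exponent 5553.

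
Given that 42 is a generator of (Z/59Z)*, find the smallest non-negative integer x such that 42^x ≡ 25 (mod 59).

Baby-step giant-step with m = ceil(sqrt(58)) = 8.
Baby table (42^j mod 59 for j=0..7):
  0:1  1:42  2:53  3:43  4:36  5:37  6:20  7:14
Giant step factor: 42^(-8) ≡ 29 (mod 59).
Scan 25·29^i mod 59 for i = 0, 1, …:
  i=0: 25   i=1: 17   i=2: 21   i=3: 19
  i=4: 20
Match at i=4, j=6: x = 4·8 + 6 = 38.

38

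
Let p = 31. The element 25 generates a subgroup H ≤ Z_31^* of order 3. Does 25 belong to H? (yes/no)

25 ∈ ⟨25⟩ iff 25^3 ≡ 1 (mod 31), since |⟨25⟩| = 3.
25^3 mod 31 = 1.
Since 1 = 1, 25 lies in the subgroup.

yes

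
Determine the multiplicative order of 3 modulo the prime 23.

11

The order of 3 must divide p − 1 = 22 = 2 · 11.
Divisors: 1, 2, 11, 22.
Check each in increasing order: 3^1 ≡ 3;  3^2 ≡ 9;  3^11 ≡ 1.
Smallest exponent giving 1 is 11.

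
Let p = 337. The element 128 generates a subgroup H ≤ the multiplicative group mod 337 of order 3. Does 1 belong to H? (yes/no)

yes

⟨128⟩ has order 3; its elements mod 337 are {1, 128, 208}.
1 is in this set.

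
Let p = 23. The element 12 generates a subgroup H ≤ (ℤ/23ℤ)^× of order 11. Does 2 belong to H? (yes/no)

yes

⟨12⟩ has order 11; its elements mod 23 are {1, 2, 3, 4, 6, 8, 9, 12, 13, 16, 18}.
2 is in this set.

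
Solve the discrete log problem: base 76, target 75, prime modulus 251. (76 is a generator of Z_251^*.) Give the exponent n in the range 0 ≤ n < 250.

222

Baby-step giant-step with m = ceil(sqrt(250)) = 16.
Baby table (76^j mod 251 for j=0..15):
  0:1  1:76  2:3  3:228  4:9  5:182  6:27  7:44
  8:81  9:132  10:243  11:145  12:227  13:184  14:179  15:50
Giant step factor: 76^(-16) ≡ 208 (mod 251).
Scan 75·208^i mod 251 for i = 0, 1, …:
  i=0: 75   i=1: 38   i=2: 123   i=3: 233
  i=4: 21   i=5: 101   i=6: 175   i=7: 5
  i=8: 36   i=9: 209   i=10: 49   i=11: 152
  i=12: 241   i=13: 179
Match at i=13, j=14: n = 13·16 + 14 = 222.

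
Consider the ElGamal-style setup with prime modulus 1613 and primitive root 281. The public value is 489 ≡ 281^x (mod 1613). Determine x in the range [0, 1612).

621

Baby-step giant-step with m = ceil(sqrt(1612)) = 41.
Baby table (281^j mod 1613 for j=0..40):
  0:1  1:281  2:1537  3:1226  4:937  5:378  6:1373  7:306
  8:497  9:939  10:940  11:1221  12:1145  13:758  14:82  15:460
  16:220  17:526  18:1023  19:349  20:1289  21:897  22:429  23:1187
  24:1269  25:116  26:336  27:862  28:272  29:621  30:297  31:1194
  32:10  33:1197  34:853  35:969  36:1305  37:554  38:826  39:1447
  40:131
Giant step factor: 281^(-41) ≡ 28 (mod 1613).
Scan 489·28^i mod 1613 for i = 0, 1, …:
  i=0: 489   i=1: 788   i=2: 1095   i=3: 13
  i=4: 364   i=5: 514   i=6: 1488   i=7: 1339
  i=8: 393   i=9: 1326     …   i=14: 1374
  i=15: 1373
Match at i=15, j=6: x = 15·41 + 6 = 621.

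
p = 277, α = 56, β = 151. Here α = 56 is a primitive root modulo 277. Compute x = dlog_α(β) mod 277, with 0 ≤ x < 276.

Baby-step giant-step with m = ceil(sqrt(276)) = 17.
Baby table (56^j mod 277 for j=0..16):
  0:1  1:56  2:89  3:275  4:165  5:99  6:4  7:224
  8:79  9:269  10:106  11:119  12:16  13:65  14:39  15:245
  16:147
Giant step factor: 56^(-17) ≡ 174 (mod 277).
Scan 151·174^i mod 277 for i = 0, 1, …:
  i=0: 151   i=1: 236   i=2: 68   i=3: 198
  i=4: 104   i=5: 91   i=6: 45   i=7: 74
  i=8: 134   i=9: 48   i=10: 42   i=11: 106
Match at i=11, j=10: x = 11·17 + 10 = 197.

197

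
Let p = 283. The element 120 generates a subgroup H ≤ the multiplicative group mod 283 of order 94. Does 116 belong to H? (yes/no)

yes

116 ∈ ⟨120⟩ iff 116^94 ≡ 1 (mod 283), since |⟨120⟩| = 94.
116^94 mod 283 = 1.
Since 1 = 1, 116 lies in the subgroup.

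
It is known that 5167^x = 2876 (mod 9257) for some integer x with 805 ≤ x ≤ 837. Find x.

825

Compute 5167^805 mod 9257 = 8576, then multiply by 5167 repeatedly:
  5167^805=8576  5167^806=8190  5167^807=3983  5167^808=1850  5167^809=5726
  5167^810=870  5167^811=5645  5167^812=8165  5167^813=4406  5167^814=2839
  5167^815=6025  5167^816=9141  5167^817=2333  5167^818=1997  5167^819=6201
  5167^820=2090  5167^821=5368  5167^822=2484  5167^823=4626  5167^824=968
  5167^825=2876
Found 2876 at exponent 825.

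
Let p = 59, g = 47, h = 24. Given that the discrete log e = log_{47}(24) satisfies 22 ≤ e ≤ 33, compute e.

25

Compute 47^22 mod 59 = 9, then multiply by 47 repeatedly:
  47^22=9  47^23=10  47^24=57  47^25=24
Found 24 at exponent 25.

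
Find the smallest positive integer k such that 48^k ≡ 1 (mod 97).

The order of 48 must divide p − 1 = 96 = 2^5 · 3.
Divisors: 1, 2, 3, 4, 6, 8, 12, 16, 24, 32, 48, 96.
Check each in increasing order: 48^1 ≡ 48;  48^2 ≡ 73;  48^3 ≡ 12;  48^4 ≡ 91;  48^6 ≡ 47;  48^8 ≡ 36;  48^12 ≡ 75;  48^16 ≡ 35;  48^24 ≡ 96;  48^32 ≡ 61;  48^48 ≡ 1.
Smallest exponent giving 1 is 48.

48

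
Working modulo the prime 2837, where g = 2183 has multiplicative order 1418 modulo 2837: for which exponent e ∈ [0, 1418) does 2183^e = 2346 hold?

Baby-step giant-step with m = ceil(sqrt(1418)) = 38.
Baby table (2183^j mod 2837 for j=0..37):
  0:1  1:2183  2:2166  3:1936  4:1995  5:290  6:419  7:1163
  8:2551  9:2639  10:1827  11:2356  12:2504  13:2170  14:2157  15:2148
  16:2360  17:2725  18:2323  19:1390  20:1617  21:683  22:1564  23:1301
  24:246  25:825  26:2317  27:2477  28:2806  29:415  30:942  31:2398
  32:569  33:2358  34:1196  35:828  36:355  37:464
Giant step factor: 2183^(-38) ≡ 1570 (mod 2837).
Scan 2346·1570^i mod 2837 for i = 0, 1, …:
  i=0: 2346   i=1: 794   i=2: 1137   i=3: 617
  i=4: 1273   i=5: 1362   i=6: 2079   i=7: 1480
  i=8: 97   i=9: 1929     …   i=22: 2302
  i=23: 2639
Match at i=23, j=9: e = 23·38 + 9 = 883.

883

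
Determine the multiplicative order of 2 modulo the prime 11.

10

The order of 2 must divide p − 1 = 10 = 2 · 5.
Divisors: 1, 2, 5, 10.
Check each in increasing order: 2^1 ≡ 2;  2^2 ≡ 4;  2^5 ≡ 10;  2^10 ≡ 1.
Smallest exponent giving 1 is 10.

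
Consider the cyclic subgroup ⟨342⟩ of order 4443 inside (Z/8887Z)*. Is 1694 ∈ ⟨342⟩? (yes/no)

1694 ∈ ⟨342⟩ iff 1694^4443 ≡ 1 (mod 8887), since |⟨342⟩| = 4443.
1694^4443 mod 8887 = 8886.
Since 8886 ≠ 1, 1694 does not lie in the subgroup.

no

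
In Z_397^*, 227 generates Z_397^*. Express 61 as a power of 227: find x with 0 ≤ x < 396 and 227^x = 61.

Baby-step giant-step with m = ceil(sqrt(396)) = 20.
Baby table (227^j mod 397 for j=0..19):
  0:1  1:227  2:316  3:272  4:209  5:200  6:142  7:77
  8:11  9:115  10:300  11:213  12:314  13:215  14:371  15:53
  16:121  17:74  18:124  19:358
Giant step factor: 227^(-20) ≡ 10 (mod 397).
Scan 61·10^i mod 397 for i = 0, 1, …:
  i=0: 61   i=1: 213
Match at i=1, j=11: x = 1·20 + 11 = 31.

31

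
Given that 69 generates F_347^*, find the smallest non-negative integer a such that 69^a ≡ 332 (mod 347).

Baby-step giant-step with m = ceil(sqrt(346)) = 19.
Baby table (69^j mod 347 for j=0..18):
  0:1  1:69  2:250  3:247  4:40  5:331  6:284  7:164
  8:212  9:54  10:256  11:314  12:152  13:78  14:177  15:68
  16:181  17:344  18:140
Giant step factor: 69^(-19) ≡ 316 (mod 347).
Scan 332·316^i mod 347 for i = 0, 1, …:
  i=0: 332   i=1: 118   i=2: 159   i=3: 276
  i=4: 119   i=5: 128   i=6: 196   i=7: 170
  i=8: 282   i=9: 280     …   i=15: 274
  i=16: 181
Match at i=16, j=16: a = 16·19 + 16 = 320.

320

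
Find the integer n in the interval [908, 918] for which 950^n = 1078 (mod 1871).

911

Compute 950^908 mod 1871 = 1378, then multiply by 950 repeatedly:
  950^908=1378  950^909=1271  950^910=655  950^911=1078
Found 1078 at exponent 911.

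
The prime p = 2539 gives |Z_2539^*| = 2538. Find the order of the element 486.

The order of 486 must divide p − 1 = 2538 = 2 · 3^3 · 47.
Divisors: 1, 2, 3, 6, 9, 18, 27, 47, 54, 94, 141, 282, 423, 846, 1269, 2538.
Check each in increasing order: 486^1 ≡ 486;  486^2 ≡ 69;  486^3 ≡ 527;  486^6 ≡ 978;  486^9 ≡ 2528;  486^18 ≡ 121;  486^27 ≡ 1208;  486^47 ≡ 684;  486^54 ≡ 1878;  486^94 ≡ 680;  486^141 ≡ 483;  486^282 ≡ 2240;  486^423 ≡ 306;  486^846 ≡ 2232;  486^1269 ≡ 1.
Smallest exponent giving 1 is 1269.

1269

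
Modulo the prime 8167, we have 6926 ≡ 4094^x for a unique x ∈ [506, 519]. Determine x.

Compute 4094^506 mod 8167 = 4787, then multiply by 4094 repeatedly:
  4094^506=4787  4094^507=5345  4094^508=3037  4094^509=3304  4094^510=2024
  4094^511=4918  4094^512=2637  4094^513=7271  4094^514=6926
Found 6926 at exponent 514.

514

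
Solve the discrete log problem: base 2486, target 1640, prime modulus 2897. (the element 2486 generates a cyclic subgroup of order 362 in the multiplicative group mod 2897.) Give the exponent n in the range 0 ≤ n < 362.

Baby-step giant-step with m = ceil(sqrt(362)) = 20.
Baby table (2486^j mod 2897 for j=0..19):
  0:1  1:2486  2:895  3:74  4:1453  5:2496  6:2579  7:333
  8:2193  9:2541  10:1466  11:50  12:2626  13:1295  14:803  15:225
  16:229  17:1482  18:2165  19:2461
Giant step factor: 2486^(-20) ≡ 1698 (mod 2897).
Scan 1640·1698^i mod 2897 for i = 0, 1, …:
  i=0: 1640   i=1: 703   i=2: 130   i=3: 568
  i=4: 2660   i=5: 257   i=6: 1836   i=7: 356
  i=8: 1912   i=9: 1936     …   i=15: 1376
  i=16: 1466
Match at i=16, j=10: n = 16·20 + 10 = 330.

330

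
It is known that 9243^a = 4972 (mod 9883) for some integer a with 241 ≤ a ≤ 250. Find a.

249

Compute 9243^241 mod 9883 = 3730, then multiply by 9243 repeatedly:
  9243^241=3730  9243^242=4486  9243^243=4913  9243^244=8357  9243^245=8106
  9243^246=735  9243^247=3984  9243^248=54  9243^249=4972
Found 4972 at exponent 249.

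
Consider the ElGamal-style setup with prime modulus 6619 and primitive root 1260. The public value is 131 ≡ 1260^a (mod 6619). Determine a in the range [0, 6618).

Baby-step giant-step with m = ceil(sqrt(6618)) = 82.
Baby table (1260^j mod 6619 for j=0..81):
  0:1  1:1260  2:5659  3:1677  4:1559  5:5116  6:5873  7:6557
  8:1308  9:6568  10:1930  11:2627  12:520  13:6538  14:3844  15:4951
  16:3162  17:6101  18:2601  19:855  20:5022  21:6575  22:4131  23:2526
  24:5640  25:4213  26:6561  27:6348  28:2728  29:2019  30:2244  31:1127
  32:3554  33:3596  34:3564  35:2958  36:583  37:6490  38:2935  39:4698
  40:2094  41:4078  42:1936  43:3568  44:1379  45:3362  46:6579  47:2552
  48:5305  49:5729  50:3830  51:549  52:3364  53:2480  54:632  55:2040
  56:2228  57:824  58:5676  59:3240  60:5096  61:530  62:5900  63:863
  64:1864  65:5514  66:4309  67:1760  68:235  69:4864  70:6065  71:3574
  72:2320  73:4221  74:3403  75:5287  76:2906  77:1253  78:3458  79:1778
  80:3058  81:822
Giant step factor: 1260^(-82) ≡ 539 (mod 6619).
Scan 131·539^i mod 6619 for i = 0, 1, …:
  i=0: 131   i=1: 4419   i=2: 5620   i=3: 4297
  i=4: 6052   i=5: 5480   i=6: 1646   i=7: 248
  i=8: 1292   i=9: 1393     …   i=79: 2190
  i=80: 2228
Match at i=80, j=56: a = 80·82 + 56 = 6616.

6616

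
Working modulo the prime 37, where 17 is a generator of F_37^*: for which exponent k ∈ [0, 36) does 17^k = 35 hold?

Successive powers of 17 modulo 37:
  17^0=1  17^1=17  17^2=30  17^3=29  17^4=12  17^5=19
  17^6=27  17^7=15  17^8=33  17^9=6  17^10=28  17^11=32
  17^12=26  17^13=35
So 17^13 ≡ 35 (mod 37), giving k = 13.

13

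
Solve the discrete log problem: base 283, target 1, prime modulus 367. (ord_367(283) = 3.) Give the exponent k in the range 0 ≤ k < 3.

Successive powers of 283 modulo 367:
  283^0=1
So 283^0 ≡ 1 (mod 367), giving k = 0.

0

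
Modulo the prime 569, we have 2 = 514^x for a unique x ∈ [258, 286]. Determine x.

Compute 514^258 mod 569 = 305, then multiply by 514 repeatedly:
  514^258=305  514^259=295  514^260=276  514^261=183  514^262=177
  514^263=507  514^264=565  514^265=220  514^266=418  514^267=339
  514^268=132  514^269=137  514^270=431  514^271=193  514^272=196
  514^273=31  514^274=2
Found 2 at exponent 274.

274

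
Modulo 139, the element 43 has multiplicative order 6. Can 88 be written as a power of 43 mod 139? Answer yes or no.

88 ∈ ⟨43⟩ iff 88^6 ≡ 1 (mod 139), since |⟨43⟩| = 6.
88^6 mod 139 = 79.
Since 79 ≠ 1, 88 does not lie in the subgroup.

no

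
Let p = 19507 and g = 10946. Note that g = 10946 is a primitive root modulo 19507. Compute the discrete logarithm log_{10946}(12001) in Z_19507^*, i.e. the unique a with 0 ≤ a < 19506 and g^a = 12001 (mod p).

11790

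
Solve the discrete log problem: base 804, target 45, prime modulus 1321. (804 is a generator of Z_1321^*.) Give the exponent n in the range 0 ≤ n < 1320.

910

Baby-step giant-step with m = ceil(sqrt(1320)) = 37.
Baby table (804^j mod 1321 for j=0..36):
  0:1  1:804  2:447  3:76  4:338  5:947  6:492  7:589
  8:638  9:404  10:1171  11:932  12:321  13:489  14:819  15:618
  16:176  17:157  18:733  19:166  20:43  21:226  22:727  23:626
  24:3  25:1091  26:20  27:228  28:1014  29:199  30:155  31:446
  32:593  33:1212  34:871  35:154  36:963
Giant step factor: 804^(-37) ≡ 1131 (mod 1321).
Scan 45·1131^i mod 1321 for i = 0, 1, …:
  i=0: 45   i=1: 697   i=2: 991   i=3: 613
  i=4: 1099   i=5: 1229   i=6: 307   i=7: 1115
  i=8: 831   i=9: 630     …   i=23: 462
  i=24: 727
Match at i=24, j=22: n = 24·37 + 22 = 910.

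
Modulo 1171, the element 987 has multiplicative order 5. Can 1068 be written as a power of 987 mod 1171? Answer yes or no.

⟨987⟩ has order 5; its elements mod 1171 are {1, 70, 216, 987, 1068}.
1068 is in this set.

yes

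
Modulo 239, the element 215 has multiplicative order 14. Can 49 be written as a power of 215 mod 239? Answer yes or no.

⟨215⟩ has order 14; its elements mod 239 are {1, 10, 24, 38, 44, 98, 100, 139, 141, 195, 201, 215, 229, 238}.
49 is not in this set.

no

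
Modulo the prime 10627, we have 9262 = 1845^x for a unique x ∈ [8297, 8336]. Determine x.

Compute 1845^8297 mod 10627 = 9667, then multiply by 1845 repeatedly:
  1845^8297=9667  1845^8298=3509  1845^8299=2262  1845^8300=7606  1845^8301=5430
  1845^8302=7716  1845^8303=6467  1845^8304=8121  1845^8305=9802  1845^8306=8163
  1845^8307=2276  1845^8308=1555  1845^8309=10312  1845^8310=3310  1845^8311=7052
  1845^8312=3492  1845^8313=2778  1845^8314=3196  1845^8315=9262
Found 9262 at exponent 8315.

8315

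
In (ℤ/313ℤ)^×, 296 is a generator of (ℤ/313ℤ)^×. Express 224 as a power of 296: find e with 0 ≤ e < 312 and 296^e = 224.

5

Baby-step giant-step with m = ceil(sqrt(312)) = 18.
Baby table (296^j mod 313 for j=0..17):
  0:1  1:296  2:289  3:95  4:263  5:224  6:261  7:258
  8:309  9:68  10:96  11:246  12:200  13:43  14:208  15:220
  16:16  17:41
Giant step factor: 296^(-18) ≡ 216 (mod 313).
Scan 224·216^i mod 313 for i = 0, 1, …:
  i=0: 224
Match at i=0, j=5: e = 0·18 + 5 = 5.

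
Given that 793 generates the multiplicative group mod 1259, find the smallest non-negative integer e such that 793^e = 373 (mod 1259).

329

Baby-step giant-step with m = ceil(sqrt(1258)) = 36.
Baby table (793^j mod 1259 for j=0..35):
  0:1  1:793  2:608  3:1206  4:777  5:510  6:291  7:366
  8:668  9:944  10:746  11:1107  12:328  13:750  14:502  15:242
  16:538  17:1092  18:1023  19:443  20:38  21:1177  22:442  23:504
  24:569  25:495  26:986  27:59  28:204  29:620  30:650  31:519
  32:1133  33:802  34:191  35:383
Giant step factor: 793^(-36) ≡ 256 (mod 1259).
Scan 373·256^i mod 1259 for i = 0, 1, …:
  i=0: 373   i=1: 1063   i=2: 184   i=3: 521
  i=4: 1181   i=5: 176   i=6: 991   i=7: 637
  i=8: 661   i=9: 510
Match at i=9, j=5: e = 9·36 + 5 = 329.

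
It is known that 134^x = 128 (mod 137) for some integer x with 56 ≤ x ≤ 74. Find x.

70

Compute 134^56 mod 137 = 38, then multiply by 134 repeatedly:
  134^56=38  134^57=23  134^58=68  134^59=70  134^60=64
  134^61=82  134^62=28  134^63=53  134^64=115  134^65=66
  134^66=76  134^67=46  134^68=136  134^69=3  134^70=128
Found 128 at exponent 70.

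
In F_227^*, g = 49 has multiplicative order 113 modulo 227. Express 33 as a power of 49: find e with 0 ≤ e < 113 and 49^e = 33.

45

Baby-step giant-step with m = ceil(sqrt(113)) = 11.
Baby table (49^j mod 227 for j=0..10):
  0:1  1:49  2:131  3:63  4:136  5:81  6:110  7:169
  8:109  9:120  10:205
Giant step factor: 49^(-11) ≡ 4 (mod 227).
Scan 33·4^i mod 227 for i = 0, 1, …:
  i=0: 33   i=1: 132   i=2: 74   i=3: 69
  i=4: 49
Match at i=4, j=1: e = 4·11 + 1 = 45.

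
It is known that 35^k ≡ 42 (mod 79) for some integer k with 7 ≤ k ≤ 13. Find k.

10

Compute 35^7 mod 79 = 34, then multiply by 35 repeatedly:
  35^7=34  35^8=5  35^9=17  35^10=42
Found 42 at exponent 10.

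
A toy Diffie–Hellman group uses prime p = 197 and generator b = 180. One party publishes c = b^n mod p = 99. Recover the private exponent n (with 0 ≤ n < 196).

151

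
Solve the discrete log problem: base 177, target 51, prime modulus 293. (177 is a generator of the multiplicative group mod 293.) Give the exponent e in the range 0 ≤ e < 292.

Baby-step giant-step with m = ceil(sqrt(292)) = 18.
Baby table (177^j mod 293 for j=0..17):
  0:1  1:177  2:271  3:208  4:191  5:112  6:193  7:173
  8:149  9:3  10:238  11:227  12:38  13:280  14:43  15:286
  16:226  17:154
Giant step factor: 177^(-18) ≡ 228 (mod 293).
Scan 51·228^i mod 293 for i = 0, 1, …:
  i=0: 51   i=1: 201   i=2: 120   i=3: 111
  i=4: 110   i=5: 175   i=6: 52   i=7: 136
  i=8: 243   i=9: 27   i=10: 3
Match at i=10, j=9: e = 10·18 + 9 = 189.

189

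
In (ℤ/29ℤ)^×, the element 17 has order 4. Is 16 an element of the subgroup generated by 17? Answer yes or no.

no

16 ∈ ⟨17⟩ iff 16^4 ≡ 1 (mod 29), since |⟨17⟩| = 4.
16^4 mod 29 = 25.
Since 25 ≠ 1, 16 does not lie in the subgroup.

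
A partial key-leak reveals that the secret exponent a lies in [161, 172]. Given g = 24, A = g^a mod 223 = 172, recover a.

Compute 24^161 mod 223 = 35, then multiply by 24 repeatedly:
  24^161=35  24^162=171  24^163=90  24^164=153  24^165=104
  24^166=43  24^167=140  24^168=15  24^169=137  24^170=166
  24^171=193  24^172=172
Found 172 at exponent 172.

172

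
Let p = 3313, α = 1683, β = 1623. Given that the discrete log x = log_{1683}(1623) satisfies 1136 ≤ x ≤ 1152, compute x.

1147

Compute 1683^1136 mod 3313 = 403, then multiply by 1683 repeatedly:
  1683^1136=403  1683^1137=2397  1683^1138=2230  1683^1139=2774  1683^1140=625
  1683^1141=1654  1683^1142=762  1683^1143=315  1683^1144=65  1683^1145=66
  1683^1146=1749  1683^1147=1623
Found 1623 at exponent 1147.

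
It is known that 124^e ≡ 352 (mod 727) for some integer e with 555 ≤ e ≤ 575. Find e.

567

Compute 124^555 mod 727 = 260, then multiply by 124 repeatedly:
  124^555=260  124^556=252  124^557=714  124^558=569  124^559=37
  124^560=226  124^561=398  124^562=643  124^563=489  124^564=295
  124^565=230  124^566=167  124^567=352
Found 352 at exponent 567.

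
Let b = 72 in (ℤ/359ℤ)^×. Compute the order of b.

The order of 72 must divide p − 1 = 358 = 2 · 179.
Divisors: 1, 2, 179, 358.
Check each in increasing order: 72^1 ≡ 72;  72^2 ≡ 158;  72^179 ≡ 1.
Smallest exponent giving 1 is 179.

179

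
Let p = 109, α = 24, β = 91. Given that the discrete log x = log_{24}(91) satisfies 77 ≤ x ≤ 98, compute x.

77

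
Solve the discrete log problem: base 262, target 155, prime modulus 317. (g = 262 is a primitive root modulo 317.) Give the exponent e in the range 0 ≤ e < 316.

Baby-step giant-step with m = ceil(sqrt(316)) = 18.
Baby table (262^j mod 317 for j=0..17):
  0:1  1:262  2:172  3:50  4:103  5:41  6:281  7:78
  8:148  9:102  10:96  11:109  12:28  13:45  14:61  15:132
  16:31  17:197
Giant step factor: 262^(-18) ≡ 228 (mod 317).
Scan 155·228^i mod 317 for i = 0, 1, …:
  i=0: 155   i=1: 153   i=2: 14   i=3: 22
  i=4: 261   i=5: 229   i=6: 224   i=7: 35
  i=8: 55   i=9: 177     …   i=15: 84
  i=16: 132
Match at i=16, j=15: e = 16·18 + 15 = 303.

303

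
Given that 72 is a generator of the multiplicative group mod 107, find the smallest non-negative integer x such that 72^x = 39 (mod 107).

8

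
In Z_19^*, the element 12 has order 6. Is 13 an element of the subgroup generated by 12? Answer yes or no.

13 ∈ ⟨12⟩ iff 13^6 ≡ 1 (mod 19), since |⟨12⟩| = 6.
13^6 mod 19 = 11.
Since 11 ≠ 1, 13 does not lie in the subgroup.

no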